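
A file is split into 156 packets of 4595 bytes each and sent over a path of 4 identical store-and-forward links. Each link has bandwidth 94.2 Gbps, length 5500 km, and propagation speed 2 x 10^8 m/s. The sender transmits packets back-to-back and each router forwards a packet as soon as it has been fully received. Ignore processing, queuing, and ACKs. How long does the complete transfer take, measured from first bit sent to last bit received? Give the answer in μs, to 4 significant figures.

110100 μs

Per-hop transmission t_tx = L/R = 36760/94200000000 = 0.390234 μs.
Per-hop propagation t_prop = 5500000/200000000 = 27500 μs.
Pipeline fill: first packet needs 4·t_tx to clear all hops; remaining 155 packets each add one t_tx.
Total = (4+156-1)·t_tx + 4·t_prop = 159·0.390234 + 4·27500 = 110100 μs.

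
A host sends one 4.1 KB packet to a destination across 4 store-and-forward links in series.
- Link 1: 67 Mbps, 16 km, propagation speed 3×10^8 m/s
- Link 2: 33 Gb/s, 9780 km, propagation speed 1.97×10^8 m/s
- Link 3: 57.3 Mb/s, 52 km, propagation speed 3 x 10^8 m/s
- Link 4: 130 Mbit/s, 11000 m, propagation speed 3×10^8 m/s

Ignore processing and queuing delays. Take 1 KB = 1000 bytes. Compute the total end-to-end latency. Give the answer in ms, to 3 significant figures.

51.2 ms

L = 32800 bits.
Transmission delays (L/R per hop): 0.489552, 0.000993939, 0.572426, 0.252308 ms; sum = 1.31528 ms.
Propagation delays (d/s per hop): 0.0533333, 49.6447, 0.173333, 0.0366667 ms; sum = 49.908 ms.
End-to-end = 51.2 ms.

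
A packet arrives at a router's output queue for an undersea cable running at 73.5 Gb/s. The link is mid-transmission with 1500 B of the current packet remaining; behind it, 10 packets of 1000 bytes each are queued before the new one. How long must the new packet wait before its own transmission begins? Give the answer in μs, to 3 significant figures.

Each queued packet: L/R = 8000/73500000000 = 0.108844 μs.
10 queued → 1.08844 μs.
Plus remaining 12000 bits of current packet: 0.163265 μs.
Queuing delay = 1.25 μs.

1.25 μs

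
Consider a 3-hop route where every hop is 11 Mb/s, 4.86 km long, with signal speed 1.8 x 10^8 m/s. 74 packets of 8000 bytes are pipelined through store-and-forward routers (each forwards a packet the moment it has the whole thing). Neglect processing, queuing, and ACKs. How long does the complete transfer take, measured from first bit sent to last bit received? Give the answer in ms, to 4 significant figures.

442.3 ms

Per-hop transmission t_tx = L/R = 64000/11000000 = 5.81818 ms.
Per-hop propagation t_prop = 4860/180000000 = 0.027 ms.
Pipeline fill: first packet needs 3·t_tx to clear all hops; remaining 73 packets each add one t_tx.
Total = (3+74-1)·t_tx + 3·t_prop = 76·5.81818 + 3·0.027 = 442.3 ms.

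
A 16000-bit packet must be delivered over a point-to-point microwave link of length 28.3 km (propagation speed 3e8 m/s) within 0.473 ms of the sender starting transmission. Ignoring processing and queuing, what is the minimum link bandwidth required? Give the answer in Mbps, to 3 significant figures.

Propagation delay = 28300 / 300000000 = 0.0943333 ms.
Transmission budget = 0.473 − 0.0943333 = 0.378667 ms.
R ≥ L / t_tx = 16000 bits / 0.000378667 s = 42.3 Mbps.

42.3 Mbps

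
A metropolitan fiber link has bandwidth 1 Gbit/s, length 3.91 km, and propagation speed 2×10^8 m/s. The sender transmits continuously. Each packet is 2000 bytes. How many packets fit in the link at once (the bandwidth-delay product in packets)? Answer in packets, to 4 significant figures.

1.222 packets

Propagation delay = 3910 / 200000000 = 1.955e-05 s.
BDP = R × t_prop = 1000000000 × 1.955e-05 = 19550 bits.
In packets of 16000 bits: 1.222 packets.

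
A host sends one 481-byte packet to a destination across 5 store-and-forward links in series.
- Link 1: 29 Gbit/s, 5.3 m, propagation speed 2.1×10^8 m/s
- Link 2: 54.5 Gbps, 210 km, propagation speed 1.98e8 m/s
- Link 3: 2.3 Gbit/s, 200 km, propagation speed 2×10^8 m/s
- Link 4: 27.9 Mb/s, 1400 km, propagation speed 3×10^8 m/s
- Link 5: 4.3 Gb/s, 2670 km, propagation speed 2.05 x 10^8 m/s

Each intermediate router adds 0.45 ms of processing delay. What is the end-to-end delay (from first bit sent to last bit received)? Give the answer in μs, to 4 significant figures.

L = 481 × 8 = 3848 bits.
Transmission delays (L/R per hop): 0.13269, 0.0706055, 1.67304, 137.921, 0.894884 μs; sum = 140.692 μs.
Propagation delays (d/s per hop): 0.0252381, 1060.61, 1000, 4666.67, 13024.4 μs; sum = 19751.7 μs.
Processing at 4 router(s): 4 × 0.45 ms = 1800 μs.
End-to-end = 21690 μs.

21690 μs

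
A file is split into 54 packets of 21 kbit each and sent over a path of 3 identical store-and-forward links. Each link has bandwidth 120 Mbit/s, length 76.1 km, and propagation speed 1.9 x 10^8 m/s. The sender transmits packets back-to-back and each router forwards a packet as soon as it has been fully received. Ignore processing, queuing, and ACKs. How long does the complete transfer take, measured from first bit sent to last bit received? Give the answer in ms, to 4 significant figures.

Per-hop transmission t_tx = L/R = 21000/120000000 = 0.175 ms.
Per-hop propagation t_prop = 76100/190000000 = 0.400526 ms.
Pipeline fill: first packet needs 3·t_tx to clear all hops; remaining 53 packets each add one t_tx.
Total = (3+54-1)·t_tx + 3·t_prop = 56·0.175 + 3·0.400526 = 11.00 ms.

11.00 ms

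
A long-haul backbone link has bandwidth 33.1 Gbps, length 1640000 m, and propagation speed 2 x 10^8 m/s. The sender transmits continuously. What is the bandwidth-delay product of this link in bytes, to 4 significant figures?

33930000 bytes

Propagation delay = 1640000 / 200000000 = 0.0082 s.
BDP = R × t_prop = 33100000000 × 0.0082 = 271420000 bits.
In bytes: 271420000/8 = 33930000 bytes.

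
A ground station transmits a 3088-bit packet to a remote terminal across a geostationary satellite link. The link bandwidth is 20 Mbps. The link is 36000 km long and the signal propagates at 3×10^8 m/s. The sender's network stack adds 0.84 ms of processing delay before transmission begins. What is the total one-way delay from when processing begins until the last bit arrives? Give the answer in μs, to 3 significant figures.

Transmission delay = L/R = 3088 / 20000000 = 154.4 μs.
Propagation delay = d/s = 36000000 m / 300000000 m/s = 120000 μs.
Plus processing delay 0.84 ms = 840 μs.
Total = 121000 μs.

121000 μs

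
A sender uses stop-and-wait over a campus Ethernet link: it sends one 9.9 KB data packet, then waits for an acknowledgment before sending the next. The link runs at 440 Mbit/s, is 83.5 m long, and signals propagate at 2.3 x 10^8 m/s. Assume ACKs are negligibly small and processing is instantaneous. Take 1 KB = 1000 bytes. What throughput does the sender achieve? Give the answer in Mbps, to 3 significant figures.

438 Mbps

t_tx = L/R = 79200/440000000 = 0.00018 s.
t_prop = 83.5/2.3e+08 = 3.63043e-07 s; RTT = 7.26087e-07 s.
Cycle = t_tx + RTT = 0.000180726 s.
Throughput = L / cycle = 79200 / 0.000180726 = 438 Mbps.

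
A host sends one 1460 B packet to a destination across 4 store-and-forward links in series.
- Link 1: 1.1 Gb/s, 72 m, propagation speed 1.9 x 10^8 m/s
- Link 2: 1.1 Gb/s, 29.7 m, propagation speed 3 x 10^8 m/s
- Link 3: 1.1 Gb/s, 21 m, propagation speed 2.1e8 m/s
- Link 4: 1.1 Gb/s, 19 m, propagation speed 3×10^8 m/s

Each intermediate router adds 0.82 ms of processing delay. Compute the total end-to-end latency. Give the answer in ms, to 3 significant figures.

L = 1460 × 8 = 11680 bits.
Transmission delay per hop = L/R = 11680/1100000000 = 0.0106182 ms; 4 hops → 0.0424727 ms.
Propagation delays (d/s per hop): 0.000378947, 9.9e-05, 0.0001, 6.33333e-05 ms; sum = 0.000641281 ms.
Processing at 3 router(s): 3 × 0.82 ms = 2.46 ms.
End-to-end = 2.50 ms.

2.50 ms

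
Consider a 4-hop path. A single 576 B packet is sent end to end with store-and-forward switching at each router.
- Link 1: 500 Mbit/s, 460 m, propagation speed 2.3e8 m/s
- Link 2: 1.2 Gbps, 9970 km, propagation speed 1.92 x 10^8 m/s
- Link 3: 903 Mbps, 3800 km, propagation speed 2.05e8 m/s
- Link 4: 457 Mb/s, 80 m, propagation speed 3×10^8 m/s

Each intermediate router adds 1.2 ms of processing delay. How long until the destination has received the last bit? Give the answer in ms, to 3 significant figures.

74.1 ms

L = 576 × 8 = 4608 bits.
Transmission delays (L/R per hop): 0.009216, 0.00384, 0.00510299, 0.0100832 ms; sum = 0.0282421 ms.
Propagation delays (d/s per hop): 0.002, 51.9271, 18.5366, 0.000266667 ms; sum = 70.4659 ms.
Processing at 3 router(s): 3 × 1.2 ms = 3.6 ms.
End-to-end = 74.1 ms.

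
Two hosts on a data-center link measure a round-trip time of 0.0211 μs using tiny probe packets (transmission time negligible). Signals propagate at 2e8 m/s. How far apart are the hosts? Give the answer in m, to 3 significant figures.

2.11 m

One-way propagation = RTT/2 = 0.01055 μs.
d = s × t = 200000000 × 1.055e-08 = 2.11 m.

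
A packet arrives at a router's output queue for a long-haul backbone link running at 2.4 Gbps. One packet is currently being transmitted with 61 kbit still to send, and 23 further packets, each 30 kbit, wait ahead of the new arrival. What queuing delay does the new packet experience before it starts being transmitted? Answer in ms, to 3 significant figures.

0.313 ms

Each queued packet: L/R = 30000/2400000000 = 0.0125 ms.
23 queued → 0.2875 ms.
Plus remaining 61000 bits of current packet: 0.0254167 ms.
Queuing delay = 0.313 ms.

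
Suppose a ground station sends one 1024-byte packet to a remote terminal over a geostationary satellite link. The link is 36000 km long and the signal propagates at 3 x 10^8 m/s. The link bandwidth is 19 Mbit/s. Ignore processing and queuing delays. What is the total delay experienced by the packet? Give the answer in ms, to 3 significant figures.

L = 1024 × 8 = 8192 bits.
Transmission delay = L/R = 8192 / 19000000 = 0.431158 ms.
Propagation delay = d/s = 36000000 m / 300000000 m/s = 120 ms.
Total = 120 ms.

120 ms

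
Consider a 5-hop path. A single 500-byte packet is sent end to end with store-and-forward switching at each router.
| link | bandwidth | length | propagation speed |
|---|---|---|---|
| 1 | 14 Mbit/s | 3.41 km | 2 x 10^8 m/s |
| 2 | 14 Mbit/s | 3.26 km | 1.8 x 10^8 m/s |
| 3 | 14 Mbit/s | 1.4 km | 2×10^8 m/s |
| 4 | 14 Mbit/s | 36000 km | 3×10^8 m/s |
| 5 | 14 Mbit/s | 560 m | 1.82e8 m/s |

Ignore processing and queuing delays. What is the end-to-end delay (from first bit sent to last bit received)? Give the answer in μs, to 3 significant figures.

121000 μs

L = 500 × 8 = 4000 bits.
Transmission delay per hop = L/R = 4000/14000000 = 285.714 μs; 5 hops → 1428.57 μs.
Propagation delays (d/s per hop): 17.05, 18.1111, 7, 120000, 3.07692 μs; sum = 120045 μs.
End-to-end = 121000 μs.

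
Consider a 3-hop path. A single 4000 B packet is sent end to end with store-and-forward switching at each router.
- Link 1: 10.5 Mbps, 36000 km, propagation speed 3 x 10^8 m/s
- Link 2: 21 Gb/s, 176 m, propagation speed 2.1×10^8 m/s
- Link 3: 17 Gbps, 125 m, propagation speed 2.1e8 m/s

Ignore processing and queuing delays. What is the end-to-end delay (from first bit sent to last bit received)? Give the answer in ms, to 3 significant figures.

L = 4000 × 8 = 32000 bits.
Transmission delays (L/R per hop): 3.04762, 0.00152381, 0.00188235 ms; sum = 3.05103 ms.
Propagation delays (d/s per hop): 120, 0.000838095, 0.000595238 ms; sum = 120.001 ms.
End-to-end = 123 ms.

123 ms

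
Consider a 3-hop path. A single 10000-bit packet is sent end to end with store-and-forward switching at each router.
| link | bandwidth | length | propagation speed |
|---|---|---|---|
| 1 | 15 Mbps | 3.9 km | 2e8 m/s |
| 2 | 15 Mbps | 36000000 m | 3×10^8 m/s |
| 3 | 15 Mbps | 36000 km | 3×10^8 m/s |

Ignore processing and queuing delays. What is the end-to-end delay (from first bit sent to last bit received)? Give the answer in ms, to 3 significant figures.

242 ms

Transmission delay per hop = L/R = 10000/15000000 = 0.666667 ms; 3 hops → 2 ms.
Propagation delays (d/s per hop): 0.0195, 120, 120 ms; sum = 240.02 ms.
End-to-end = 242 ms.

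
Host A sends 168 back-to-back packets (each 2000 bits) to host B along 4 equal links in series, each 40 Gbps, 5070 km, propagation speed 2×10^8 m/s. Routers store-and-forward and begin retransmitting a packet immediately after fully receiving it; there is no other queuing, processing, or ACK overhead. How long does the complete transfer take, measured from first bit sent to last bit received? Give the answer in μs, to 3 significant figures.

Per-hop transmission t_tx = L/R = 2000/40000000000 = 0.05 μs.
Per-hop propagation t_prop = 5070000/200000000 = 25350 μs.
Pipeline fill: first packet needs 4·t_tx to clear all hops; remaining 167 packets each add one t_tx.
Total = (4+168-1)·t_tx + 4·t_prop = 171·0.05 + 4·25350 = 101000 μs.

101000 μs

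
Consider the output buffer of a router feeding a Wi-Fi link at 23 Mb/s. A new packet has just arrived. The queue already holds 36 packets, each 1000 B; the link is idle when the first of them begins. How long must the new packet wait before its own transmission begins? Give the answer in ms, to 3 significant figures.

12.5 ms

Each queued packet: L/R = 8000/23000000 = 0.347826 ms.
36 queued → 12.5217 ms.
Queuing delay = 12.5 ms.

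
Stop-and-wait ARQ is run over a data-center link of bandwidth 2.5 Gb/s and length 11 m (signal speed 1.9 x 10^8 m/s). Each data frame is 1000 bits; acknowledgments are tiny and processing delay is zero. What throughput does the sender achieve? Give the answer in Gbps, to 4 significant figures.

t_tx = L/R = 1000/2500000000 = 4e-07 s.
t_prop = 11/190000000 = 5.78947e-08 s; RTT = 1.15789e-07 s.
Cycle = t_tx + RTT = 5.15789e-07 s.
Throughput = L / cycle = 1000 / 5.15789e-07 = 1.939 Gbps.

1.939 Gbps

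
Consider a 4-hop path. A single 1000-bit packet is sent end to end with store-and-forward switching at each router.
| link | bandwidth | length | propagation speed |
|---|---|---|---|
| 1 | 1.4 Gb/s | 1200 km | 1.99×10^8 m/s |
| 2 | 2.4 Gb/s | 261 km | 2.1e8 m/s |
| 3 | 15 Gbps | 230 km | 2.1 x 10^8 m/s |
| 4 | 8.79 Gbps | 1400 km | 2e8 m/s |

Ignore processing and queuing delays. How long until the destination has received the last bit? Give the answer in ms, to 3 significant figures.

15.4 ms

Transmission delays (L/R per hop): 0.000714286, 0.000416667, 6.66667e-05, 0.000113766 ms; sum = 0.00131138 ms.
Propagation delays (d/s per hop): 6.03015, 1.24286, 1.09524, 7 ms; sum = 15.3682 ms.
End-to-end = 15.4 ms.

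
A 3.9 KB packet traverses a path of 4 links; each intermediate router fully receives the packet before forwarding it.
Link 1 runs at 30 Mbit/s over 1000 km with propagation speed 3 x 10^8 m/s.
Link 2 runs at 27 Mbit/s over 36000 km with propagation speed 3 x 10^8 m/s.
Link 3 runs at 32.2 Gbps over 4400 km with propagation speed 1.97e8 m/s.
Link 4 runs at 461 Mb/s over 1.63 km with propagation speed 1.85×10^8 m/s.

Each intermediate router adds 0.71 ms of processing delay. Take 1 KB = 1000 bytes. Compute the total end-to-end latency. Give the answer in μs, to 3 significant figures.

150000 μs

L = 31200 bits.
Transmission delays (L/R per hop): 1040, 1155.56, 0.968944, 67.679 μs; sum = 2264.2 μs.
Propagation delays (d/s per hop): 3333.33, 120000, 22335, 8.81081 μs; sum = 145677 μs.
Processing at 3 router(s): 3 × 0.71 ms = 2130 μs.
End-to-end = 150000 μs.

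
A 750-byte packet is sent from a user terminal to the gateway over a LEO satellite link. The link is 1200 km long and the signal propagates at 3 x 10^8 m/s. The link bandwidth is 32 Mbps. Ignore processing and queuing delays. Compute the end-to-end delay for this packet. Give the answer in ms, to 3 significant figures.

4.19 ms

L = 750 × 8 = 6000 bits.
Transmission delay = L/R = 6000 / 32000000 = 0.1875 ms.
Propagation delay = d/s = 1200000 m / 300000000 m/s = 4 ms.
Total = 4.19 ms.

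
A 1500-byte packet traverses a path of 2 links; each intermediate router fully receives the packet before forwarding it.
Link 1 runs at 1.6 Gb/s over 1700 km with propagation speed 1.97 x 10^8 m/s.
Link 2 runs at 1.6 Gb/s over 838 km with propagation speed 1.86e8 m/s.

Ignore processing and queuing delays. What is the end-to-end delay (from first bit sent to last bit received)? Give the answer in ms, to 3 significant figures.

13.1 ms

L = 1500 × 8 = 12000 bits.
Transmission delay per hop = L/R = 12000/1600000000 = 0.0075 ms; 2 hops → 0.015 ms.
Propagation delays (d/s per hop): 8.62944, 4.50538 ms; sum = 13.1348 ms.
End-to-end = 13.1 ms.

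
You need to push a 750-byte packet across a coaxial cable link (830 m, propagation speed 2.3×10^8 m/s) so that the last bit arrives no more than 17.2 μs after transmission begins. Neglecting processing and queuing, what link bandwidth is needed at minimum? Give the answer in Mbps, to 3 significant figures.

L = 6000 bits.
Propagation delay = 830 / 2.3e+08 = 3.6087 μs.
Transmission budget = 17.2 − 3.6087 = 13.5913 μs.
R ≥ L / t_tx = 6000 bits / 1.35913e-05 s = 441 Mbps.

441 Mbps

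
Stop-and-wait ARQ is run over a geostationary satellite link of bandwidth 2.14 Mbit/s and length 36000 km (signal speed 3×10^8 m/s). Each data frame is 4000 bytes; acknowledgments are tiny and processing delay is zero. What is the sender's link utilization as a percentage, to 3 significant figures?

5.87 %

t_tx = L/R = 32000/2140000 = 0.0149533 s.
t_prop = 36000000/300000000 = 0.12 s; RTT = 0.24 s.
Cycle = t_tx + RTT = 0.254953 s.
Utilization = t_tx / cycle = 0.0149533/0.254953 = 5.87 %.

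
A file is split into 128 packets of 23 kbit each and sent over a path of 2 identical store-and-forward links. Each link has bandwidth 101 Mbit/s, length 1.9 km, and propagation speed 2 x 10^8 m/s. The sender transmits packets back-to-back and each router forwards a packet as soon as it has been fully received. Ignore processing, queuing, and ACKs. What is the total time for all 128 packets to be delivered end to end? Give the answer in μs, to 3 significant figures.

Per-hop transmission t_tx = L/R = 23000/101000000 = 227.723 μs.
Per-hop propagation t_prop = 1900/200000000 = 9.5 μs.
Pipeline fill: first packet needs 2·t_tx to clear all hops; remaining 127 packets each add one t_tx.
Total = (2+128-1)·t_tx + 2·t_prop = 129·227.723 + 2·9.5 = 29400 μs.

29400 μs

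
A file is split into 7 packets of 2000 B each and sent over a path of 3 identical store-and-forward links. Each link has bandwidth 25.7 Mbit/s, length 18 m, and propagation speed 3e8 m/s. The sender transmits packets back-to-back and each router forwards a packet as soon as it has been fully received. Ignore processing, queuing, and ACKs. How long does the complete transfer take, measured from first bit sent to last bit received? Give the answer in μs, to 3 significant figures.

Per-hop transmission t_tx = L/R = 16000/25700000 = 622.568 μs.
Per-hop propagation t_prop = 18/300000000 = 0.06 μs.
Pipeline fill: first packet needs 3·t_tx to clear all hops; remaining 6 packets each add one t_tx.
Total = (3+7-1)·t_tx + 3·t_prop = 9·622.568 + 3·0.06 = 5600 μs.

5600 μs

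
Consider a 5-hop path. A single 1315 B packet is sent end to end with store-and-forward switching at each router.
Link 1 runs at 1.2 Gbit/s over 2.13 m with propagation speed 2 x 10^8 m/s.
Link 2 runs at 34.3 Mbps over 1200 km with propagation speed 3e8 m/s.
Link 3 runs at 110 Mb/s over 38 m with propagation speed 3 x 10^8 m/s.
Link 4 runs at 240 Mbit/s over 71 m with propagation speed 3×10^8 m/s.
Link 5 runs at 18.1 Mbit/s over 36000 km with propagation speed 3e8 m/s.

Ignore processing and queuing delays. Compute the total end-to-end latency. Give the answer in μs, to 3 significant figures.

L = 1315 × 8 = 10520 bits.
Transmission delays (L/R per hop): 8.76667, 306.706, 95.6364, 43.8333, 581.215 μs; sum = 1036.16 μs.
Propagation delays (d/s per hop): 0.01065, 4000, 0.126667, 0.236667, 120000 μs; sum = 124000 μs.
End-to-end = 125000 μs.

125000 μs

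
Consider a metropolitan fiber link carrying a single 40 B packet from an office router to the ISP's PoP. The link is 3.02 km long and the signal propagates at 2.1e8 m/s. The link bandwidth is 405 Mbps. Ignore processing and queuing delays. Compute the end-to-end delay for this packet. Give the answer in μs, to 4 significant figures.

15.17 μs

L = 40 × 8 = 320 bits.
Transmission delay = L/R = 320 / 405000000 = 0.790123 μs.
Propagation delay = d/s = 3020 m / 210000000 m/s = 14.381 μs.
Total = 15.17 μs.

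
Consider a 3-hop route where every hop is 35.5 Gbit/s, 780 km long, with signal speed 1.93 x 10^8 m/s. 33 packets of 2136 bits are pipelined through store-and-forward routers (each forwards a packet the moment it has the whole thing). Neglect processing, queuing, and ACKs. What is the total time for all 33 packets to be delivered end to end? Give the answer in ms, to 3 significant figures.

12.1 ms

Per-hop transmission t_tx = L/R = 2136/35500000000 = 6.0169e-05 ms.
Per-hop propagation t_prop = 780000/193000000 = 4.04145 ms.
Pipeline fill: first packet needs 3·t_tx to clear all hops; remaining 32 packets each add one t_tx.
Total = (3+33-1)·t_tx + 3·t_prop = 35·6.0169e-05 + 3·4.04145 = 12.1 ms.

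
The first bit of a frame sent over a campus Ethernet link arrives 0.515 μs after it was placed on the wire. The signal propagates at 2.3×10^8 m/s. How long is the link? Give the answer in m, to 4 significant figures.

118.5 m

d = s × t_prop = 2.3e+08 × 5.15e-07 = 118.5 m.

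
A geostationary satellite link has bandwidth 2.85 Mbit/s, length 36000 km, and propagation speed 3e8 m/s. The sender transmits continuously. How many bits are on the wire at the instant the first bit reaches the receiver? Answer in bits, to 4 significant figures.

Propagation delay = 36000000 / 300000000 = 0.12 s.
BDP = R × t_prop = 2850000 × 0.12 = 342000 bits.

342000 bits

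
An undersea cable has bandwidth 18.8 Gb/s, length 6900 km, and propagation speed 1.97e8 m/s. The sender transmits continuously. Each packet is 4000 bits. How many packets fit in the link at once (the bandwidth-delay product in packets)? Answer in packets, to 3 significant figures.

165000 packets

Propagation delay = 6900000 / 197000000 = 0.0350254 s.
BDP = R × t_prop = 18800000000 × 0.0350254 = 658477000 bits.
In packets of 4000 bits: 165000 packets.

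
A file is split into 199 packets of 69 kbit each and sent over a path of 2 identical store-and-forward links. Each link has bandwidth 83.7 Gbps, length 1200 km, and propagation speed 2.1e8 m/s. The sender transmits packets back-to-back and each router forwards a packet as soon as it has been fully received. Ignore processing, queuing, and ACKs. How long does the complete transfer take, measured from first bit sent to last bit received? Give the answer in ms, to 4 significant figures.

11.59 ms

Per-hop transmission t_tx = L/R = 69000/83700000000 = 0.000824373 ms.
Per-hop propagation t_prop = 1200000/210000000 = 5.71429 ms.
Pipeline fill: first packet needs 2·t_tx to clear all hops; remaining 198 packets each add one t_tx.
Total = (2+199-1)·t_tx + 2·t_prop = 200·0.000824373 + 2·5.71429 = 11.59 ms.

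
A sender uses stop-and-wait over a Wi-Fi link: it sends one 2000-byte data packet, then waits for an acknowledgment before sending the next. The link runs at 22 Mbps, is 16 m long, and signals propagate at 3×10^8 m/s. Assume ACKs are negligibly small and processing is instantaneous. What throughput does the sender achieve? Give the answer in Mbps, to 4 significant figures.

t_tx = L/R = 16000/22000000 = 0.000727273 s.
t_prop = 16/300000000 = 5.33333e-08 s; RTT = 1.06667e-07 s.
Cycle = t_tx + RTT = 0.000727379 s.
Throughput = L / cycle = 16000 / 0.000727379 = 22.00 Mbps.

22.00 Mbps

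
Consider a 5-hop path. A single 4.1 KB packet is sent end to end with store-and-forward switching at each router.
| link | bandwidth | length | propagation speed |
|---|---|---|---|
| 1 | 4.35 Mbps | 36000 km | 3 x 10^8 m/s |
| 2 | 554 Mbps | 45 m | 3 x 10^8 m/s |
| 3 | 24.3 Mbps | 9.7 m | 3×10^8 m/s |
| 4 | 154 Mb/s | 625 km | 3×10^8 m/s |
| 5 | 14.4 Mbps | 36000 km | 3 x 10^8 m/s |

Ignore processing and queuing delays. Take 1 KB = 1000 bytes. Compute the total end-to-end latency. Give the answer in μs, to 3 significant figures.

L = 32800 bits.
Transmission delays (L/R per hop): 7540.23, 59.2058, 1349.79, 212.987, 2277.78 μs; sum = 11440 μs.
Propagation delays (d/s per hop): 120000, 0.15, 0.0323333, 2083.33, 120000 μs; sum = 242084 μs.
End-to-end = 254000 μs.

254000 μs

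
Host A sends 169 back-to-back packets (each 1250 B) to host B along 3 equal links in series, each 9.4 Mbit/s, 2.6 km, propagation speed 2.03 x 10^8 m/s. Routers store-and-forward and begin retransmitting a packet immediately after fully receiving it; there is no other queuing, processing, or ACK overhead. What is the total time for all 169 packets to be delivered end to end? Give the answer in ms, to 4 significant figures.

Per-hop transmission t_tx = L/R = 10000/9400000 = 1.06383 ms.
Per-hop propagation t_prop = 2600/2.03e+08 = 0.0128079 ms.
Pipeline fill: first packet needs 3·t_tx to clear all hops; remaining 168 packets each add one t_tx.
Total = (3+169-1)·t_tx + 3·t_prop = 171·1.06383 + 3·0.0128079 = 182.0 ms.

182.0 ms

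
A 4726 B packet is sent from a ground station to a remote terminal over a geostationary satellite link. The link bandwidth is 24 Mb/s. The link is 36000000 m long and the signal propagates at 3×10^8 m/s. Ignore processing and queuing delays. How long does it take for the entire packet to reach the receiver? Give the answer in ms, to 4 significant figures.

121.6 ms

L = 4726 × 8 = 37808 bits.
Transmission delay = L/R = 37808 / 24000000 = 1.57533 ms.
Propagation delay = d/s = 36000000 m / 300000000 m/s = 120 ms.
Total = 121.6 ms.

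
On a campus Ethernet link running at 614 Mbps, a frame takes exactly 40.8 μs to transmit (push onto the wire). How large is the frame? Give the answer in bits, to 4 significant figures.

25050 bits

L = R × t_tx = 614000000 b/s × 4.08e-05 s = 25051.2 bits.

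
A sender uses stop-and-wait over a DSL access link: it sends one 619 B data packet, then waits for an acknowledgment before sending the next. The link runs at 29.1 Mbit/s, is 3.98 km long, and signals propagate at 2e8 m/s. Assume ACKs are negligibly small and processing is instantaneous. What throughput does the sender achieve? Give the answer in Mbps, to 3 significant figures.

23.6 Mbps

t_tx = L/R = 4952/29100000 = 0.000170172 s.
t_prop = 3980/200000000 = 1.99e-05 s; RTT = 3.98e-05 s.
Cycle = t_tx + RTT = 0.000209972 s.
Throughput = L / cycle = 4952 / 0.000209972 = 23.6 Mbps.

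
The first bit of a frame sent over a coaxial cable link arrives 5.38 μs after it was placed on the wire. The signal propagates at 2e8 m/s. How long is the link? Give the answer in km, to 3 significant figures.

1.08 km

d = s × t_prop = 200000000 × 5.38e-06 = 1.08 km.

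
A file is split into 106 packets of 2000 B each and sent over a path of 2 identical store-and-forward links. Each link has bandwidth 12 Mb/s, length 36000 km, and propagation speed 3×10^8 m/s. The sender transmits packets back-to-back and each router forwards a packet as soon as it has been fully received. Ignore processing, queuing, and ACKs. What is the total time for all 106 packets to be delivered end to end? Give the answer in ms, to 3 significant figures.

Per-hop transmission t_tx = L/R = 16000/12000000 = 1.33333 ms.
Per-hop propagation t_prop = 36000000/300000000 = 120 ms.
Pipeline fill: first packet needs 2·t_tx to clear all hops; remaining 105 packets each add one t_tx.
Total = (2+106-1)·t_tx + 2·t_prop = 107·1.33333 + 2·120 = 383 ms.

383 ms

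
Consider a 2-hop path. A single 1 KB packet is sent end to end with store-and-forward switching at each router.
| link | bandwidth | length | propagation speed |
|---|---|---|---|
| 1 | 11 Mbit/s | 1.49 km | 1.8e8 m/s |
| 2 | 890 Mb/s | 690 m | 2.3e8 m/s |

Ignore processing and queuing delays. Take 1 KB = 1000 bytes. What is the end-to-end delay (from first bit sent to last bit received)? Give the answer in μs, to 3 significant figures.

748 μs

L = 8000 bits.
Transmission delays (L/R per hop): 727.273, 8.98876 μs; sum = 736.261 μs.
Propagation delays (d/s per hop): 8.27778, 3 μs; sum = 11.2778 μs.
End-to-end = 748 μs.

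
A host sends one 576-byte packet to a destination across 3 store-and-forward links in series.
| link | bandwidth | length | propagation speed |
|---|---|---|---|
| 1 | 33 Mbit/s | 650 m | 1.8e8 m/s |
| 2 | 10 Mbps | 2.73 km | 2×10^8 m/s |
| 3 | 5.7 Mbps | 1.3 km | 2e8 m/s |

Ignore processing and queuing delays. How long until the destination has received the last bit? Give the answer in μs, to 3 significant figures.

L = 576 × 8 = 4608 bits.
Transmission delays (L/R per hop): 139.636, 460.8, 808.421 μs; sum = 1408.86 μs.
Propagation delays (d/s per hop): 3.61111, 13.65, 6.5 μs; sum = 23.7611 μs.
End-to-end = 1430 μs.

1430 μs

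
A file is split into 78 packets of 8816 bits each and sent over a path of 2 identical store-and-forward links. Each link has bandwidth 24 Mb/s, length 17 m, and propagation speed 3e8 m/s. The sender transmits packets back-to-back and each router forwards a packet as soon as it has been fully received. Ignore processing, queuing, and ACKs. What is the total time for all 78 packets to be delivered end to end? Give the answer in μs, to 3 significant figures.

Per-hop transmission t_tx = L/R = 8816/24000000 = 367.333 μs.
Per-hop propagation t_prop = 17/300000000 = 0.0566667 μs.
Pipeline fill: first packet needs 2·t_tx to clear all hops; remaining 77 packets each add one t_tx.
Total = (2+78-1)·t_tx + 2·t_prop = 79·367.333 + 2·0.0566667 = 29000 μs.

29000 μs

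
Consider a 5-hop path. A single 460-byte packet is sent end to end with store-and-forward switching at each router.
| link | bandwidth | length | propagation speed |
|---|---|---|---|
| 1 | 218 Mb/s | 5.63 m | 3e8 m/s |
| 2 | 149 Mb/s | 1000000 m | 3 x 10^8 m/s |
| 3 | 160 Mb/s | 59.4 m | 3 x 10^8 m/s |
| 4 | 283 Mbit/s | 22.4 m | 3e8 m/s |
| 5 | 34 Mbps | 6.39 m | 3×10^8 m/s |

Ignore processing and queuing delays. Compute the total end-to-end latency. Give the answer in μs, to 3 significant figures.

3520 μs

L = 460 × 8 = 3680 bits.
Transmission delays (L/R per hop): 16.8807, 24.698, 23, 13.0035, 108.235 μs; sum = 185.818 μs.
Propagation delays (d/s per hop): 0.0187667, 3333.33, 0.198, 0.0746667, 0.0213 μs; sum = 3333.65 μs.
End-to-end = 3520 μs.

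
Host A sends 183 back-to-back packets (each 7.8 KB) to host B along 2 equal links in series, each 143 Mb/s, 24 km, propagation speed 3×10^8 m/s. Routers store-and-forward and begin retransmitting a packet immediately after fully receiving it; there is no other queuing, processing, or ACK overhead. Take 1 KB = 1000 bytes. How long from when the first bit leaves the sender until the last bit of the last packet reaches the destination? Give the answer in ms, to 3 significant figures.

Per-hop transmission t_tx = L/R = 62400/143000000 = 0.436364 ms.
Per-hop propagation t_prop = 24000/300000000 = 0.08 ms.
Pipeline fill: first packet needs 2·t_tx to clear all hops; remaining 182 packets each add one t_tx.
Total = (2+183-1)·t_tx + 2·t_prop = 184·0.436364 + 2·0.08 = 80.5 ms.

80.5 ms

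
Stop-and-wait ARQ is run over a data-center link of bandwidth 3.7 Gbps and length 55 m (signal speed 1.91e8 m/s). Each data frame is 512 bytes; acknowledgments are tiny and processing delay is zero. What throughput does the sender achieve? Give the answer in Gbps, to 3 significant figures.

2.43 Gbps

t_tx = L/R = 4096/3700000000 = 1.10703e-06 s.
t_prop = 55/191000000 = 2.87958e-07 s; RTT = 5.75916e-07 s.
Cycle = t_tx + RTT = 1.68294e-06 s.
Throughput = L / cycle = 4096 / 1.68294e-06 = 2.43 Gbps.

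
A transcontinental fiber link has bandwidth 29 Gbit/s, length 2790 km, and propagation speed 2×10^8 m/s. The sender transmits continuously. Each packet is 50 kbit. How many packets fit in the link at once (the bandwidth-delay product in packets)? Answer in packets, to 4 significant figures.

Propagation delay = 2790000 / 200000000 = 0.01395 s.
BDP = R × t_prop = 29000000000 × 0.01395 = 404550000 bits.
In packets of 50000 bits: 8091 packets.

8091 packets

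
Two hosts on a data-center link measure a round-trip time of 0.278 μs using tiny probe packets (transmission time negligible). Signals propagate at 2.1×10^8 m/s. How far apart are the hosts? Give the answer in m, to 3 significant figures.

One-way propagation = RTT/2 = 0.139 μs.
d = s × t = 210000000 × 1.39e-07 = 29.2 m.

29.2 m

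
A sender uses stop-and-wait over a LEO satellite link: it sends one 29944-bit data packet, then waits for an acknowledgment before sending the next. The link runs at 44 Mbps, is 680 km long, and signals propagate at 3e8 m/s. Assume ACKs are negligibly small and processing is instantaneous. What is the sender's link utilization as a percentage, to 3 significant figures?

t_tx = L/R = 29944/44000000 = 0.000680545 s.
t_prop = 680000/300000000 = 0.00226667 s; RTT = 0.00453333 s.
Cycle = t_tx + RTT = 0.00521388 s.
Utilization = t_tx / cycle = 0.000680545/0.00521388 = 13.1 %.

13.1 %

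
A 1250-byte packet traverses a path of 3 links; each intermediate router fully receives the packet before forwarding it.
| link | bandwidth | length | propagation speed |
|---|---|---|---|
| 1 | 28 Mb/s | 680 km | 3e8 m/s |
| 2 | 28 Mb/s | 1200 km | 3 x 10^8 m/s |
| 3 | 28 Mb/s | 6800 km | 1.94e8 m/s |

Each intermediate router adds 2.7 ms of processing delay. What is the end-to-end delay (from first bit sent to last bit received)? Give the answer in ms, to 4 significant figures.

47.79 ms

L = 1250 × 8 = 10000 bits.
Transmission delay per hop = L/R = 10000/28000000 = 0.357143 ms; 3 hops → 1.07143 ms.
Propagation delays (d/s per hop): 2.26667, 4, 35.0515 ms; sum = 41.3182 ms.
Processing at 2 router(s): 2 × 2.7 ms = 5.4 ms.
End-to-end = 47.79 ms.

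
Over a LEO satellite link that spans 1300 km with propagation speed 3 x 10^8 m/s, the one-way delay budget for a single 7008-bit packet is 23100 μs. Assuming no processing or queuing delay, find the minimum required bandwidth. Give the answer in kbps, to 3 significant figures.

373 kbps

Propagation delay = 1300000 / 300000000 = 4333.33 μs.
Transmission budget = 23100 − 4333.33 = 18766.7 μs.
R ≥ L / t_tx = 7008 bits / 0.0187667 s = 373 kbps.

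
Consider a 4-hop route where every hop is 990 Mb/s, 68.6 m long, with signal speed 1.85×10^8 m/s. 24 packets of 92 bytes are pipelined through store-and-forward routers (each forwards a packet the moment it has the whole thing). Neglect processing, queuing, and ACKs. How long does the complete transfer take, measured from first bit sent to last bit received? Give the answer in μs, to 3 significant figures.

Per-hop transmission t_tx = L/R = 736/990000000 = 0.743434 μs.
Per-hop propagation t_prop = 68.6/185000000 = 0.370811 μs.
Pipeline fill: first packet needs 4·t_tx to clear all hops; remaining 23 packets each add one t_tx.
Total = (4+24-1)·t_tx + 4·t_prop = 27·0.743434 + 4·0.370811 = 21.6 μs.

21.6 μs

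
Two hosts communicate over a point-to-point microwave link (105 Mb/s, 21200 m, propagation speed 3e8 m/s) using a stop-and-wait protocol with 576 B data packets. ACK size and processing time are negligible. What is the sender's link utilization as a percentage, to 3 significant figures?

t_tx = L/R = 4608/105000000 = 4.38857e-05 s.
t_prop = 21200/300000000 = 7.06667e-05 s; RTT = 0.000141333 s.
Cycle = t_tx + RTT = 0.000185219 s.
Utilization = t_tx / cycle = 4.38857e-05/0.000185219 = 23.7 %.

23.7 %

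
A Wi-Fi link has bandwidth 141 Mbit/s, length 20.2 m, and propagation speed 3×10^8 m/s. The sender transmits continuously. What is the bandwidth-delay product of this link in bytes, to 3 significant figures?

Propagation delay = 20.2 / 300000000 = 6.73333e-08 s.
BDP = R × t_prop = 141000000 × 6.73333e-08 = 9.494 bits.
In bytes: 9.494/8 = 1.19 bytes.

1.19 bytes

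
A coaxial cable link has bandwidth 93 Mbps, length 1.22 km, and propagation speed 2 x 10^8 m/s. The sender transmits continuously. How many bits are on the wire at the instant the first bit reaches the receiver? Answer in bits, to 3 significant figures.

567 bits

Propagation delay = 1220 / 200000000 = 6.1e-06 s.
BDP = R × t_prop = 93000000 × 6.1e-06 = 567.3 bits.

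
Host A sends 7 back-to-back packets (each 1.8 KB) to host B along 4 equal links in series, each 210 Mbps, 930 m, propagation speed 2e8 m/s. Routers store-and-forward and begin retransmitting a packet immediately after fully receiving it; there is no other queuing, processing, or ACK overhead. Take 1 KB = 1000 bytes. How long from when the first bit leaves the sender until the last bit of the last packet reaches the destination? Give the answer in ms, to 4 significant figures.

0.7043 ms

Per-hop transmission t_tx = L/R = 14400/210000000 = 0.0685714 ms.
Per-hop propagation t_prop = 930/200000000 = 0.00465 ms.
Pipeline fill: first packet needs 4·t_tx to clear all hops; remaining 6 packets each add one t_tx.
Total = (4+7-1)·t_tx + 4·t_prop = 10·0.0685714 + 4·0.00465 = 0.7043 ms.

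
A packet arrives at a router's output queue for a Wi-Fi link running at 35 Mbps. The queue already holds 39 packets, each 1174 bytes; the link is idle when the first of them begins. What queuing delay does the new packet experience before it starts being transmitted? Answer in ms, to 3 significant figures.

10.5 ms

Each queued packet: L/R = 9392/35000000 = 0.268343 ms.
39 queued → 10.4654 ms.
Queuing delay = 10.5 ms.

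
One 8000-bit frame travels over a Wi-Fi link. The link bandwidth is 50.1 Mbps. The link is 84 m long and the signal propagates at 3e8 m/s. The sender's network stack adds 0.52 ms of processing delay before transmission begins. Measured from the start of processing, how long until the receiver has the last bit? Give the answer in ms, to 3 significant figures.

Transmission delay = L/R = 8000 / 50100000 = 0.159681 ms.
Propagation delay = d/s = 84 m / 300000000 m/s = 0.00028 ms.
Plus processing delay 0.52 ms = 0.52 ms.
Total = 0.680 ms.

0.680 ms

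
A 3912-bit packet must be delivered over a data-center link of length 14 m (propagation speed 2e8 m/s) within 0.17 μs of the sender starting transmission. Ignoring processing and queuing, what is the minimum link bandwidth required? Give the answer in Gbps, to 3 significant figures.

39.1 Gbps

Propagation delay = 14 / 200000000 = 0.07 μs.
Transmission budget = 0.17 − 0.07 = 0.1 μs.
R ≥ L / t_tx = 3912 bits / 1e-07 s = 39.1 Gbps.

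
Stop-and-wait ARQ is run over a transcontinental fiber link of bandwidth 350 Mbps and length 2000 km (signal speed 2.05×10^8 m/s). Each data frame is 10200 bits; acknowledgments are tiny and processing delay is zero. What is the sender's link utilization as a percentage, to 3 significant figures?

0.149 %

t_tx = L/R = 10200/350000000 = 2.91429e-05 s.
t_prop = 2000000/2.05e+08 = 0.0097561 s; RTT = 0.0195122 s.
Cycle = t_tx + RTT = 0.0195413 s.
Utilization = t_tx / cycle = 2.91429e-05/0.0195413 = 0.149 %.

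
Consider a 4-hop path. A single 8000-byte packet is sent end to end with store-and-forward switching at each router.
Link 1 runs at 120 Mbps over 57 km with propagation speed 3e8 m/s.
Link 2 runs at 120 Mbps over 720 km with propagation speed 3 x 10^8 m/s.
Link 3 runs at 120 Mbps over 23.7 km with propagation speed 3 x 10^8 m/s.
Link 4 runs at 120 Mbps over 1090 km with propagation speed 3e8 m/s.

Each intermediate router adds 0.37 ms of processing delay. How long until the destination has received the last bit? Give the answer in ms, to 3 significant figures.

9.55 ms

L = 8000 × 8 = 64000 bits.
Transmission delay per hop = L/R = 64000/120000000 = 0.533333 ms; 4 hops → 2.13333 ms.
Propagation delays (d/s per hop): 0.19, 2.4, 0.079, 3.63333 ms; sum = 6.30233 ms.
Processing at 3 router(s): 3 × 0.37 ms = 1.11 ms.
End-to-end = 9.55 ms.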